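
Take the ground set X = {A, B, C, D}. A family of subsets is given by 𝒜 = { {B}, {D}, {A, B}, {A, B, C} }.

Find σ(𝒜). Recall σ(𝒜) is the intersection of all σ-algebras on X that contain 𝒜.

Answer: σ(𝒜) = { {}, {A}, {B}, {C}, {D}, {A, B}, {A, C}, {A, D}, {B, C}, {B, D}, {C, D}, {A, B, C}, {A, B, D}, {A, C, D}, {B, C, D}, X }

Working:
Seed the family with 𝒜 together with ∅ and X: { {}, {B}, {D}, {A, B}, {A, B, C}, X }.
Step 1: 4 new —
  {B, D}  = {D} ∪ {B}
  {C, D}  = X∖{A, B}
  {A, B, D}  = {A, B} ∪ {D}
  {A, C, D}  = X∖{B}
Step 2: +3 →
  {C}  = X∖{A, B, D}
  {A, C}  = X∖{B, D}
  {B, C, D}  = {C, D} ∪ {B}
Step 3. New:
  {A}  = X∖{B, C, D}
  {B, C}  = {C} ∪ {B}
Step 4 adds 1:
  {A, D}  = X∖{B, C}
Step 5 adds nothing — fixpoint reached.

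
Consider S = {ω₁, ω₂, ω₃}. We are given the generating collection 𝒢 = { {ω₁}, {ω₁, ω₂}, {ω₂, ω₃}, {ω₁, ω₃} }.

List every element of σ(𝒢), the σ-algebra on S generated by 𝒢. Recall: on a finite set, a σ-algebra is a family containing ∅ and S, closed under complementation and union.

Seed the family with 𝒢 together with ∅ and S: { {}, {ω₁}, {ω₁, ω₂}, {ω₁, ω₃}, {ω₂, ω₃}, S }.
Pass 1 adds 2:
  {ω₂}  = ᶜ of {ω₁, ω₃}
  {ω₃}  = ᶜ of {ω₁, ω₂}
  |family| = 8
Pass 2: no new sets; the family is a σ-algebra.

Therefore σ(𝒢) = { {}, {ω₁}, {ω₂}, {ω₃}, {ω₁, ω₂}, {ω₁, ω₃}, {ω₂, ω₃}, S } (|σ(𝒢)| = 8).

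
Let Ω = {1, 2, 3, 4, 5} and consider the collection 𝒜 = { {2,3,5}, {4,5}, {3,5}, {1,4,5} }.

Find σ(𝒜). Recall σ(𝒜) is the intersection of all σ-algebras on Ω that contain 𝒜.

|σ(𝒜)| = 32.  σ(𝒜) = { ∅, {1}, {2}, {3}, {4}, {5}, {1,2}, {1,3}, {1,4}, {1,5}, {2,3}, {2,4}, {2,5}, {3,4}, {3,5}, {4,5}, {1,2,3}, {1,2,4}, {1,2,5}, {1,3,4}, {1,3,5}, {1,4,5}, {2,3,4}, {2,3,5}, {2,4,5}, {3,4,5}, {1,2,3,4}, {1,2,3,5}, {1,2,4,5}, {1,3,4,5}, {2,3,4,5}, Ω }

Derivation:
Begin from { ∅, {3,5}, {4,5}, {1,4,5}, {2,3,5}, Ω } (that is, 𝒜 plus ∅ and Ω).
Iteration 1. New:
  {1,4}  = complement {2,3,5}
  {2,3}  = complement {1,4,5}
  {1,2,3}  = complement {4,5}
  {1,2,4}  = complement {3,5}
  {3,4,5}  = {4,5} ∪ {3,5}
  {1,3,4,5}  = {1,4,5} ∪ {3,5}
  {2,3,4,5}  = {4,5} ∪ {2,3,5}
  (now 13)
Iteration 2 adds 6:
  {1}  = complement {2,3,4,5}
  {2}  = complement {1,3,4,5}
  {1,2}  = complement {3,4,5}
  {1,2,3,4}  = {1,2,3} ∪ {1,2,4}
  {1,2,3,5}  = {1,2,3} ∪ {2,3,5}
  {1,2,4,5}  = {1,4,5} ∪ {1,2,4}
  (now 19)
Iteration 3: 5 new —
  {3}  = complement {1,2,4,5}
  {4}  = complement {1,2,3,5}
  {5}  = complement {1,2,3,4}
  {1,3,5}  = {3,5} ∪ {1}
  {2,4,5}  = {2} ∪ {4,5}
  (now 24)
Iteration 4: +8 →
  {1,3}  = complement {2,4,5}
  {1,5}  = {5} ∪ {1}
  {2,4}  = complement {1,3,5}
  {2,5}  = {2} ∪ {5}
  {3,4}  = {3} ∪ {4}
  {1,2,5}  = {1,2} ∪ {5}
  {1,3,4}  = {3} ∪ {1,4}
  {2,3,4}  = {2,3} ∪ {4}
  (now 32)
Iteration 5 adds nothing — fixpoint reached.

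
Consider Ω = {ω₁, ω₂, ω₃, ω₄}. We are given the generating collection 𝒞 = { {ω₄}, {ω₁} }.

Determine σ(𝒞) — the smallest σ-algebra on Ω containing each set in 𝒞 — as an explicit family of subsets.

Seed the family with 𝒞 together with ∅ and Ω: { {}, {ω₁}, {ω₄}, Ω }.
Iteration 1 (3 new):
  {ω₁,ω₄}  = {ω₄} ∪ {ω₁}
  {ω₁,ω₂,ω₃}  = ᶜ of {ω₄}
  {ω₂,ω₃,ω₄}  = ᶜ of {ω₁}
  (now 7)
Iteration 2. New:
  {ω₂,ω₃}  = ᶜ of {ω₁,ω₄}
  (now 8)
Iteration 3: closed — nothing new.

Therefore σ(𝒞) = { {}, {ω₁}, {ω₄}, {ω₁,ω₄}, {ω₂,ω₃}, {ω₁,ω₂,ω₃}, {ω₂,ω₃,ω₄}, Ω } (|σ(𝒞)| = 8).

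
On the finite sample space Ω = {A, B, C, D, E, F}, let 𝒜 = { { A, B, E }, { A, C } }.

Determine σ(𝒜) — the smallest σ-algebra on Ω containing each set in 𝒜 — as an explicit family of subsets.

Seed the family with 𝒜 together with ∅ and Ω: { {}, { A, C }, { A, B, E }, Ω }.
Pass 1. New:
  { C, D, F }  = { A, B, E }ᶜ
  { A, B, C, E }  = { A, B, E } ∪ { A, C }
  { B, D, E, F }  = { A, C }ᶜ
Pass 2 (4 new):
  { D, F }  = { A, B, C, E }ᶜ
  { A, C, D, F }  = { A, C } ∪ { C, D, F }
  { A, B, D, E, F }  = { A, B, E } ∪ { B, D, E, F }
  { B, C, D, E, F }  = { B, D, E, F } ∪ { C, D, F }
Pass 3 adds 3:
  { A }  = { B, C, D, E, F }ᶜ
  { C }  = { A, B, D, E, F }ᶜ
  { B, E }  = { A, C, D, F }ᶜ
Pass 4: +2 →
  { A, D, F }  = { D, F } ∪ { A }
  { B, C, E }  = { C } ∪ { B, E }
Pass 5: stable.

Hence σ(𝒜) has 16 members: { {}, { A }, { C }, { A, C }, { B, E }, { D, F }, { A, B, E }, { A, D, F }, { B, C, E }, { C, D, F }, { A, B, C, E }, { A, C, D, F }, { B, D, E, F }, { A, B, D, E, F }, { B, C, D, E, F }, Ω }.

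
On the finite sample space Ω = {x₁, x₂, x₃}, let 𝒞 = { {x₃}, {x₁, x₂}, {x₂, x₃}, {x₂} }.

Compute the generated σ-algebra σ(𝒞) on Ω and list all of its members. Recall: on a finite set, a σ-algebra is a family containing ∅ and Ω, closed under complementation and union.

Answer: σ(𝒞) = { {}, {x₁}, {x₂}, {x₃}, {x₁, x₂}, {x₁, x₃}, {x₂, x₃}, Ω }

Trace:
Take S₀ = 𝒞 ∪ {∅, Ω} = { {}, {x₂}, {x₃}, {x₁, x₂}, {x₂, x₃}, Ω }.
Iteration 1 (2 new):
  {x₁}  = complement {x₂, x₃}
  {x₁, x₃}  = complement {x₂}
Iteration 2: stable.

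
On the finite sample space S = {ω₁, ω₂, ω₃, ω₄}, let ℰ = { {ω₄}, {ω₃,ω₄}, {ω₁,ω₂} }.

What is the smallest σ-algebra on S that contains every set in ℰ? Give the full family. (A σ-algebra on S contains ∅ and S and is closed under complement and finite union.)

Answer: σ(ℰ) = { {}, {ω₃}, {ω₄}, {ω₁,ω₂}, {ω₃,ω₄}, {ω₁,ω₂,ω₃}, {ω₁,ω₂,ω₄}, S }

Check:
Start: ℰ ∪ {∅, S} = { {}, {ω₄}, {ω₁,ω₂}, {ω₃,ω₄}, S }.
Pass 1: 2 new —
  {ω₁,ω₂,ω₃}  = S∖{ω₄}
  {ω₁,ω₂,ω₄}  = {ω₁,ω₂} ∪ {ω₄}
  |family| = 7
Pass 2: 1 new —
  {ω₃}  = S∖{ω₁,ω₂,ω₄}
  |family| = 8
After Pass 3 the family is unchanged; done.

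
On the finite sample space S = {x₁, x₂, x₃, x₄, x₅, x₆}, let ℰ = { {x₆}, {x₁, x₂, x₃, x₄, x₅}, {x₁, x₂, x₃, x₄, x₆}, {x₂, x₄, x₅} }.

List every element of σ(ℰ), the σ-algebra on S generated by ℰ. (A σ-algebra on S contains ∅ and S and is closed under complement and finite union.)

Seed the family with ℰ together with ∅ and S: { ∅, {x₆}, {x₂, x₄, x₅}, {x₁, x₂, x₃, x₄, x₅}, {x₁, x₂, x₃, x₄, x₆}, S }.
Pass 1: +3 →
  {x₅}  = S∖{x₁, x₂, x₃, x₄, x₆}
  {x₁, x₃, x₆}  = S∖{x₂, x₄, x₅}
  {x₂, x₄, x₅, x₆}  = {x₂, x₄, x₅} ∪ {x₆}
  — 9 sets.
Pass 2: +3 →
  {x₁, x₃}  = S∖{x₂, x₄, x₅, x₆}
  {x₅, x₆}  = {x₆} ∪ {x₅}
  {x₁, x₃, x₅, x₆}  = {x₁, x₃, x₆} ∪ {x₅}
  — 12 sets.
Pass 3 (3 new):
  {x₂, x₄}  = S∖{x₁, x₃, x₅, x₆}
  {x₁, x₃, x₅}  = {x₁, x₃} ∪ {x₅}
  {x₁, x₂, x₃, x₄}  = S∖{x₅, x₆}
  — 15 sets.
Pass 4: +1 →
  {x₂, x₄, x₆}  = S∖{x₁, x₃, x₅}
  — 16 sets.
Pass 5: closed — nothing new.

|σ(ℰ)| = 16.  σ(ℰ) = { ∅, {x₅}, {x₆}, {x₁, x₃}, {x₂, x₄}, {x₅, x₆}, {x₁, x₃, x₅}, {x₁, x₃, x₆}, {x₂, x₄, x₅}, {x₂, x₄, x₆}, {x₁, x₂, x₃, x₄}, {x₁, x₃, x₅, x₆}, {x₂, x₄, x₅, x₆}, {x₁, x₂, x₃, x₄, x₅}, {x₁, x₂, x₃, x₄, x₆}, S }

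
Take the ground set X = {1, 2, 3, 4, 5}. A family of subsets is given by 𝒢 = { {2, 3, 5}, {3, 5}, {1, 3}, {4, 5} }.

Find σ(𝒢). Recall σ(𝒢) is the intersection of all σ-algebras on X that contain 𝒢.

Start: 𝒢 ∪ {∅, X} = { {}, {1, 3}, {3, 5}, {4, 5}, {2, 3, 5}, X }.
Round 1. New:
  {1, 4}  = X∖{2, 3, 5}
  {1, 2, 3}  = X∖{4, 5}
  {1, 2, 4}  = X∖{3, 5}
  {1, 3, 5}  = {1, 3} ∪ {3, 5}
  {2, 4, 5}  = X∖{1, 3}
  {3, 4, 5}  = {4, 5} ∪ {3, 5}
  {1, 2, 3, 5}  = {2, 3, 5} ∪ {1, 3}
  {1, 3, 4, 5}  = {4, 5} ∪ {1, 3}
  {2, 3, 4, 5}  = {4, 5} ∪ {2, 3, 5}
  — 15 sets.
Round 2 adds 9:
  {1}  = X∖{2, 3, 4, 5}
  {2}  = X∖{1, 3, 4, 5}
  {4}  = X∖{1, 2, 3, 5}
  {1, 2}  = X∖{3, 4, 5}
  {2, 4}  = X∖{1, 3, 5}
  {1, 3, 4}  = {1, 4} ∪ {1, 3}
  {1, 4, 5}  = {4, 5} ∪ {1, 4}
  {1, 2, 3, 4}  = {1, 2, 3} ∪ {1, 2, 4}
  {1, 2, 4, 5}  = {1, 2, 4} ∪ {4, 5}
  — 24 sets.
Round 3. New:
  {3}  = X∖{1, 2, 4, 5}
  {5}  = X∖{1, 2, 3, 4}
  {2, 3}  = X∖{1, 4, 5}
  {2, 5}  = X∖{1, 3, 4}
  — 28 sets.
Round 4. New:
  {1, 5}  = {5} ∪ {1}
  {3, 4}  = {3} ∪ {4}
  {1, 2, 5}  = {2, 5} ∪ {1, 2}
  {2, 3, 4}  = {3} ∪ {2, 4}
  — 32 sets.
Round 5: stable.

Therefore σ(𝒢) = { {}, {1}, {2}, {3}, {4}, {5}, {1, 2}, {1, 3}, {1, 4}, {1, 5}, {2, 3}, {2, 4}, {2, 5}, {3, 4}, {3, 5}, {4, 5}, {1, 2, 3}, {1, 2, 4}, {1, 2, 5}, {1, 3, 4}, {1, 3, 5}, {1, 4, 5}, {2, 3, 4}, {2, 3, 5}, {2, 4, 5}, {3, 4, 5}, {1, 2, 3, 4}, {1, 2, 3, 5}, {1, 2, 4, 5}, {1, 3, 4, 5}, {2, 3, 4, 5}, X } (|σ(𝒢)| = 32).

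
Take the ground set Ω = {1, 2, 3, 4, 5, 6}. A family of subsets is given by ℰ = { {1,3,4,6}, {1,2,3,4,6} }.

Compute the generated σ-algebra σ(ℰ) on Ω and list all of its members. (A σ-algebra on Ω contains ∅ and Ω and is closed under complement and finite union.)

Take S₀ = ℰ ∪ {∅, Ω} = { ∅, {1,3,4,6}, {1,2,3,4,6}, Ω }.
Step 1: 2 new —
  {5}  = complement {1,2,3,4,6}
  {2,5}  = complement {1,3,4,6}
  |family| = 6
Step 2: 1 new —
  {1,3,4,5,6}  = {1,3,4,6} ∪ {5}
  |family| = 7
Step 3 adds 1:
  {2}  = complement {1,3,4,5,6}
  |family| = 8
Step 4: already closed under ᶜ and ∪.

σ(ℰ) = { ∅, {2}, {5}, {2,5}, {1,3,4,6}, {1,2,3,4,6}, {1,3,4,5,6}, Ω }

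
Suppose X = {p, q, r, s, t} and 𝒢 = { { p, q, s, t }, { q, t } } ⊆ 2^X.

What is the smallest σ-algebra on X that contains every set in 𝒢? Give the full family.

σ(𝒢) = { {}, { r }, { p, s }, { q, t }, { p, r, s }, { q, r, t }, { p, q, s, t }, X }

Trace:
Initial family (4 sets): { {}, { q, t }, { p, q, s, t }, X }.
Pass 1 adds 2:
  { r }  = ᶜ of { p, q, s, t }
  { p, r, s }  = ᶜ of { q, t }
  (now 6)
Pass 2: +1 →
  { q, r, t }  = { r } ∪ { q, t }
  (now 7)
Pass 3 adds 1:
  { p, s }  = ᶜ of { q, r, t }
  (now 8)
Pass 4: no new sets; the family is a σ-algebra.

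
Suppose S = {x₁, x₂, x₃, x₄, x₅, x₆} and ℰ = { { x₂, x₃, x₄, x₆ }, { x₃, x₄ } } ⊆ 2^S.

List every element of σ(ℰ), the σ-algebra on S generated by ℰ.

Take S₀ = ℰ ∪ {∅, S} = { {}, { x₃, x₄ }, { x₂, x₃, x₄, x₆ }, S }.
Iteration 1 adds 2:
  { x₁, x₅ }  = ᶜ of { x₂, x₃, x₄, x₆ }
  { x₁, x₂, x₅, x₆ }  = ᶜ of { x₃, x₄ }
  |family| = 6
Iteration 2: +1 →
  { x₁, x₃, x₄, x₅ }  = { x₃, x₄ } ∪ { x₁, x₅ }
  |family| = 7
Iteration 3: 1 new —
  { x₂, x₆ }  = ᶜ of { x₁, x₃, x₄, x₅ }
  |family| = 8
Iteration 4: closed — nothing new.

|σ(ℰ)| = 8.  σ(ℰ) = { {}, { x₁, x₅ }, { x₂, x₆ }, { x₃, x₄ }, { x₁, x₂, x₅, x₆ }, { x₁, x₃, x₄, x₅ }, { x₂, x₃, x₄, x₆ }, S }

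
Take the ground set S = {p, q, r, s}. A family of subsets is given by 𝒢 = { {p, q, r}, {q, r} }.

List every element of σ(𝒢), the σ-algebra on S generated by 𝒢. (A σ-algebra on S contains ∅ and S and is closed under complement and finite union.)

Seed the family with 𝒢 together with ∅ and S: { {}, {q, r}, {p, q, r}, S }.
Step 1 (2 new):
  {s}  = ᶜ of {p, q, r}
  {p, s}  = ᶜ of {q, r}
  [6 total]
Step 2 adds 1:
  {q, r, s}  = {q, r} ∪ {s}
  [7 total]
Step 3 adds 1:
  {p}  = ᶜ of {q, r, s}
  [8 total]
Step 4: stable.

Hence σ(𝒢) has 8 members: { {}, {p}, {s}, {p, s}, {q, r}, {p, q, r}, {q, r, s}, S }.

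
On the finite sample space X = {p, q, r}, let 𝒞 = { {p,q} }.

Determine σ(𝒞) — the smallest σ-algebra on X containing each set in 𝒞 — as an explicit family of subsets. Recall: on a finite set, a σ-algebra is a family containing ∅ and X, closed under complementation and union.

σ(𝒞) = { {}, {r}, {p,q}, X }

Check:
Take S₀ = 𝒞 ∪ {∅, X} = { {}, {p,q}, X }.
Step 1. New:
  {r}  = ᶜ of {p,q}
  |family| = 4
Step 2: already closed under ᶜ and ∪.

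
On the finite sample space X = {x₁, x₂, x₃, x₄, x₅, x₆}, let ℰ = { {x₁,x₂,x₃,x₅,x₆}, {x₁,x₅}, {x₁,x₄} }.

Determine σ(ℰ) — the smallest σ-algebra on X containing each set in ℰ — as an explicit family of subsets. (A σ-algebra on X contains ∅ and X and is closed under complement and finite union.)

Take S₀ = ℰ ∪ {∅, X} = { {}, {x₁,x₄}, {x₁,x₅}, {x₁,x₂,x₃,x₅,x₆}, X }.
Iteration 1 (4 new):
  {x₄}  = X∖{x₁,x₂,x₃,x₅,x₆}
  {x₁,x₄,x₅}  = {x₁,x₄} ∪ {x₁,x₅}
  {x₂,x₃,x₄,x₆}  = X∖{x₁,x₅}
  {x₂,x₃,x₅,x₆}  = X∖{x₁,x₄}
Iteration 2: +3 →
  {x₂,x₃,x₆}  = X∖{x₁,x₄,x₅}
  {x₁,x₂,x₃,x₄,x₆}  = {x₁,x₄} ∪ {x₂,x₃,x₄,x₆}
  {x₂,x₃,x₄,x₅,x₆}  = {x₂,x₃,x₄,x₆} ∪ {x₂,x₃,x₅,x₆}
Iteration 3: +2 →
  {x₁}  = X∖{x₂,x₃,x₄,x₅,x₆}
  {x₅}  = X∖{x₁,x₂,x₃,x₄,x₆}
Iteration 4. New:
  {x₄,x₅}  = {x₄} ∪ {x₅}
  {x₁,x₂,x₃,x₆}  = {x₁} ∪ {x₂,x₃,x₆}
Iteration 5: closed — nothing new.

Therefore σ(ℰ) = { {}, {x₁}, {x₄}, {x₅}, {x₁,x₄}, {x₁,x₅}, {x₄,x₅}, {x₁,x₄,x₅}, {x₂,x₃,x₆}, {x₁,x₂,x₃,x₆}, {x₂,x₃,x₄,x₆}, {x₂,x₃,x₅,x₆}, {x₁,x₂,x₃,x₄,x₆}, {x₁,x₂,x₃,x₅,x₆}, {x₂,x₃,x₄,x₅,x₆}, X } (|σ(ℰ)| = 16).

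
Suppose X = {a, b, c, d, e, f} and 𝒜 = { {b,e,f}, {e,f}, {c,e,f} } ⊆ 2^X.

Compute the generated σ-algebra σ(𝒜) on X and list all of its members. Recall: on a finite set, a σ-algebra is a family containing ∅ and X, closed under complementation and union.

Start: 𝒜 ∪ {∅, X} = { ∅, {e,f}, {b,e,f}, {c,e,f}, X }.
Pass 1 (4 new):
  {a,b,d}  = ᶜ of {c,e,f}
  {a,c,d}  = ᶜ of {b,e,f}
  {a,b,c,d}  = ᶜ of {e,f}
  {b,c,e,f}  = {c,e,f} ∪ {b,e,f}
  (now 9)
Pass 2: +3 →
  {a,d}  = ᶜ of {b,c,e,f}
  {a,b,d,e,f}  = {e,f} ∪ {a,b,d}
  {a,c,d,e,f}  = {e,f} ∪ {a,c,d}
  (now 12)
Pass 3 adds 3:
  {b}  = ᶜ of {a,c,d,e,f}
  {c}  = ᶜ of {a,b,d,e,f}
  {a,d,e,f}  = {a,d} ∪ {e,f}
  (now 15)
Pass 4 adds 1:
  {b,c}  = ᶜ of {a,d,e,f}
  (now 16)
Pass 5: no new sets; the family is a σ-algebra.

Therefore σ(𝒜) = { ∅, {b}, {c}, {a,d}, {b,c}, {e,f}, {a,b,d}, {a,c,d}, {b,e,f}, {c,e,f}, {a,b,c,d}, {a,d,e,f}, {b,c,e,f}, {a,b,d,e,f}, {a,c,d,e,f}, X } (|σ(𝒜)| = 16).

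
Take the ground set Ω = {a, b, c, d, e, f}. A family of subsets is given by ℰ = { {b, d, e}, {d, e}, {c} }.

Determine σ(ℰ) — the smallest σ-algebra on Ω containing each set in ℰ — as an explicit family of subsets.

σ(ℰ) = { {}, {b}, {c}, {a, f}, {b, c}, {d, e}, {a, b, f}, {a, c, f}, {b, d, e}, {c, d, e}, {a, b, c, f}, {a, d, e, f}, {b, c, d, e}, {a, b, d, e, f}, {a, c, d, e, f}, Ω }

Derivation:
Initial family (5 sets): { {}, {c}, {d, e}, {b, d, e}, Ω }.
Iteration 1: 5 new —
  {a, c, f}  = {b, d, e}ᶜ
  {c, d, e}  = {d, e} ∪ {c}
  {a, b, c, f}  = {d, e}ᶜ
  {b, c, d, e}  = {c} ∪ {b, d, e}
  {a, b, d, e, f}  = {c}ᶜ
  |family| = 10
Iteration 2 (3 new):
  {a, f}  = {b, c, d, e}ᶜ
  {a, b, f}  = {c, d, e}ᶜ
  {a, c, d, e, f}  = {c, d, e} ∪ {a, c, f}
  |family| = 13
Iteration 3. New:
  {b}  = {a, c, d, e, f}ᶜ
  {a, d, e, f}  = {d, e} ∪ {a, f}
  |family| = 15
Iteration 4: 1 new —
  {b, c}  = {a, d, e, f}ᶜ
  |family| = 16
Iteration 5: already closed under ᶜ and ∪.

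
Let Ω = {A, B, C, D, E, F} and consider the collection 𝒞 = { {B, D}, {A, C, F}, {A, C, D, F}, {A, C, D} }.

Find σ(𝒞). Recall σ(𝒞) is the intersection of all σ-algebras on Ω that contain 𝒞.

Begin from { {}, {B, D}, {A, C, D}, {A, C, F}, {A, C, D, F}, Ω } (that is, 𝒞 plus ∅ and Ω).
Round 1 (6 new):
  {B, E}  = Ω∖{A, C, D, F}
  {B, D, E}  = Ω∖{A, C, F}
  {B, E, F}  = Ω∖{A, C, D}
  {A, B, C, D}  = {A, C, D} ∪ {B, D}
  {A, C, E, F}  = Ω∖{B, D}
  {A, B, C, D, F}  = {A, C, F} ∪ {B, D}
  (now 12)
Round 2 adds 6:
  {E}  = Ω∖{A, B, C, D, F}
  {E, F}  = Ω∖{A, B, C, D}
  {B, D, E, F}  = {B, E, F} ∪ {B, D}
  {A, B, C, D, E}  = {B, E} ∪ {A, C, D}
  {A, B, C, E, F}  = {A, C, E, F} ∪ {B, E}
  {A, C, D, E, F}  = {A, C, E, F} ∪ {A, C, D}
  (now 18)
Round 3: 5 new —
  {B}  = Ω∖{A, C, D, E, F}
  {D}  = Ω∖{A, B, C, E, F}
  {F}  = Ω∖{A, B, C, D, E}
  {A, C}  = Ω∖{B, D, E, F}
  {A, C, D, E}  = {A, C, D} ∪ {E}
  (now 23)
Round 4 (9 new):
  {B, F}  = Ω∖{A, C, D, E}
  {D, E}  = {E} ∪ {D}
  {D, F}  = {F} ∪ {D}
  {A, B, C}  = {B} ∪ {A, C}
  {A, C, E}  = {E} ∪ {A, C}
  {B, D, F}  = {F} ∪ {B, D}
  {D, E, F}  = {E, F} ∪ {D}
  {A, B, C, E}  = {B, E} ∪ {A, C}
  {A, B, C, F}  = {A, C, F} ∪ {B}
  (now 32)
Round 5: already closed under ᶜ and ∪.

Therefore σ(𝒞) = { {}, {B}, {D}, {E}, {F}, {A, C}, {B, D}, {B, E}, {B, F}, {D, E}, {D, F}, {E, F}, {A, B, C}, {A, C, D}, {A, C, E}, {A, C, F}, {B, D, E}, {B, D, F}, {B, E, F}, {D, E, F}, {A, B, C, D}, {A, B, C, E}, {A, B, C, F}, {A, C, D, E}, {A, C, D, F}, {A, C, E, F}, {B, D, E, F}, {A, B, C, D, E}, {A, B, C, D, F}, {A, B, C, E, F}, {A, C, D, E, F}, Ω } (|σ(𝒞)| = 32).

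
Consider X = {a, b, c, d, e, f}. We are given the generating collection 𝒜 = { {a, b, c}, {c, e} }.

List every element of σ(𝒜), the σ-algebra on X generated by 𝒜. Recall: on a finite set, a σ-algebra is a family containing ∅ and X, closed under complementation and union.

Begin from { ∅, {c, e}, {a, b, c}, X } (that is, 𝒜 plus ∅ and X).
Iteration 1 adds 3:
  {d, e, f}  = {a, b, c}ᶜ
  {a, b, c, e}  = {c, e} ∪ {a, b, c}
  {a, b, d, f}  = {c, e}ᶜ
Iteration 2 adds 4:
  {d, f}  = {a, b, c, e}ᶜ
  {c, d, e, f}  = {c, e} ∪ {d, e, f}
  {a, b, c, d, f}  = {a, b, d, f} ∪ {a, b, c}
  {a, b, d, e, f}  = {a, b, d, f} ∪ {d, e, f}
Iteration 3. New:
  {c}  = {a, b, d, e, f}ᶜ
  {e}  = {a, b, c, d, f}ᶜ
  {a, b}  = {c, d, e, f}ᶜ
Iteration 4: 2 new —
  {a, b, e}  = {a, b} ∪ {e}
  {c, d, f}  = {c} ∪ {d, f}
Iteration 5 adds nothing — fixpoint reached.

Therefore σ(𝒜) = { ∅, {c}, {e}, {a, b}, {c, e}, {d, f}, {a, b, c}, {a, b, e}, {c, d, f}, {d, e, f}, {a, b, c, e}, {a, b, d, f}, {c, d, e, f}, {a, b, c, d, f}, {a, b, d, e, f}, X } (|σ(𝒜)| = 16).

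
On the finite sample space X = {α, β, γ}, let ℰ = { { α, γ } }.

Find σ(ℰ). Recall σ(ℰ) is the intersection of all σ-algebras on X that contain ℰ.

Start: ℰ ∪ {∅, X} = { {  }, { α, γ }, X }.
Pass 1. New:
  { β }  = X∖{ α, γ }
  [4 total]
Pass 2 adds nothing — fixpoint reached.

Therefore σ(ℰ) = { {  }, { β }, { α, γ }, X } (|σ(ℰ)| = 4).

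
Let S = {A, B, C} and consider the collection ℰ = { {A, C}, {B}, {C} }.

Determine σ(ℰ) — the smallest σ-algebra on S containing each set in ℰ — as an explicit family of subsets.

Initial family (5 sets): { ∅, {B}, {C}, {A, C}, S }.
Pass 1: 2 new —
  {A, B}  = complement {C}
  {B, C}  = {C} ∪ {B}
  (now 7)
Pass 2 (1 new):
  {A}  = complement {B, C}
  (now 8)
Pass 3: already closed under ᶜ and ∪.

Hence σ(ℰ) has 8 members: { ∅, {A}, {B}, {C}, {A, B}, {A, C}, {B, C}, S }.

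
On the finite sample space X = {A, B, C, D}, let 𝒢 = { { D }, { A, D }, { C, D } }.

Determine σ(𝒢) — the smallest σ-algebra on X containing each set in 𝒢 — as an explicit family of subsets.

Answer: σ(𝒢) = { ∅, { A }, { B }, { C }, { D }, { A, B }, { A, C }, { A, D }, { B, C }, { B, D }, { C, D }, { A, B, C }, { A, B, D }, { A, C, D }, { B, C, D }, X }

Trace:
Initial family (5 sets): { ∅, { D }, { A, D }, { C, D }, X }.
Step 1 adds 4:
  { A, B }  = X∖{ C, D }
  { B, C }  = X∖{ A, D }
  { A, B, C }  = X∖{ D }
  { A, C, D }  = { C, D } ∪ { A, D }
  — 9 sets.
Step 2: +3 →
  { B }  = X∖{ A, C, D }
  { A, B, D }  = { A, B } ∪ { A, D }
  { B, C, D }  = { C, D } ∪ { B, C }
  — 12 sets.
Step 3: 3 new —
  { A }  = X∖{ B, C, D }
  { C }  = X∖{ A, B, D }
  { B, D }  = { D } ∪ { B }
  — 15 sets.
Step 4 adds 1:
  { A, C }  = X∖{ B, D }
  — 16 sets.
Step 5: stable.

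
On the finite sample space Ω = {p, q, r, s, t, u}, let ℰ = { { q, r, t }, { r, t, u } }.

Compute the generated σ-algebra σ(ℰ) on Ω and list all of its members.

Initial family (4 sets): { ∅, { q, r, t }, { r, t, u }, Ω }.
Pass 1: 3 new —
  { p, q, s }  = ᶜ of { r, t, u }
  { p, s, u }  = ᶜ of { q, r, t }
  { q, r, t, u }  = { q, r, t } ∪ { r, t, u }
  — 7 sets.
Pass 2: 4 new —
  { p, s }  = ᶜ of { q, r, t, u }
  { p, q, s, u }  = { p, s, u } ∪ { p, q, s }
  { p, q, r, s, t }  = { q, r, t } ∪ { p, q, s }
  { p, r, s, t, u }  = { r, t, u } ∪ { p, s, u }
  — 11 sets.
Pass 3 (3 new):
  { q }  = ᶜ of { p, r, s, t, u }
  { u }  = ᶜ of { p, q, r, s, t }
  { r, t }  = ᶜ of { p, q, s, u }
  — 14 sets.
Pass 4 (2 new):
  { q, u }  = { q } ∪ { u }
  { p, r, s, t }  = { p, s } ∪ { r, t }
  — 16 sets.
After Pass 5 the family is unchanged; done.

σ(ℰ) = { ∅, { q }, { u }, { p, s }, { q, u }, { r, t }, { p, q, s }, { p, s, u }, { q, r, t }, { r, t, u }, { p, q, s, u }, { p, r, s, t }, { q, r, t, u }, { p, q, r, s, t }, { p, r, s, t, u }, Ω }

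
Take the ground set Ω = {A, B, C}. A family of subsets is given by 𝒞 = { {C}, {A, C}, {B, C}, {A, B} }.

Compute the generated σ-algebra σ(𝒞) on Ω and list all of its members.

Start: 𝒞 ∪ {∅, Ω} = { {}, {C}, {A, B}, {A, C}, {B, C}, Ω }.
Pass 1 adds 2:
  {A}  = Ω∖{B, C}
  {B}  = Ω∖{A, C}
  — 8 sets.
Pass 2: stable.

Hence σ(𝒞) has 8 members: { {}, {A}, {B}, {C}, {A, B}, {A, C}, {B, C}, Ω }.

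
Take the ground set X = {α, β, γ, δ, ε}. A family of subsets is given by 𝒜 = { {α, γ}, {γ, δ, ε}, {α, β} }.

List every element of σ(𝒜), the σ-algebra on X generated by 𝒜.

Begin from { {}, {α, β}, {α, γ}, {γ, δ, ε}, X } (that is, 𝒜 plus ∅ and X).
Iteration 1. New:
  {α, β, γ}  = {α, β} ∪ {α, γ}
  {β, δ, ε}  = {α, γ}ᶜ
  {α, γ, δ, ε}  = {γ, δ, ε} ∪ {α, γ}
  |family| = 8
Iteration 2: +4 →
  {β}  = {α, γ, δ, ε}ᶜ
  {δ, ε}  = {α, β, γ}ᶜ
  {α, β, δ, ε}  = {α, β} ∪ {β, δ, ε}
  {β, γ, δ, ε}  = {γ, δ, ε} ∪ {β, δ, ε}
  |family| = 12
Iteration 3 (2 new):
  {α}  = {β, γ, δ, ε}ᶜ
  {γ}  = {α, β, δ, ε}ᶜ
  |family| = 14
Iteration 4: 2 new —
  {β, γ}  = {γ} ∪ {β}
  {α, δ, ε}  = {δ, ε} ∪ {α}
  |family| = 16
Iteration 5 adds nothing — fixpoint reached.

σ(𝒜) = { {}, {α}, {β}, {γ}, {α, β}, {α, γ}, {β, γ}, {δ, ε}, {α, β, γ}, {α, δ, ε}, {β, δ, ε}, {γ, δ, ε}, {α, β, δ, ε}, {α, γ, δ, ε}, {β, γ, δ, ε}, X }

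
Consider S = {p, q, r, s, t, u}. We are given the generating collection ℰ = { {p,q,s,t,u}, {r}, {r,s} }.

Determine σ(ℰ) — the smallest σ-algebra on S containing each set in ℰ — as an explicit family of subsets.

σ(ℰ) (8 sets): { ∅, {r}, {s}, {r,s}, {p,q,t,u}, {p,q,r,t,u}, {p,q,s,t,u}, S }

Check:
Initial family (5 sets): { ∅, {r}, {r,s}, {p,q,s,t,u}, S }.
Round 1: 1 new —
  {p,q,t,u}  = complement {r,s}
  — 6 sets.
Round 2 (1 new):
  {p,q,r,t,u}  = {r} ∪ {p,q,t,u}
  — 7 sets.
Round 3: +1 →
  {s}  = complement {p,q,r,t,u}
  — 8 sets.
Round 4: stable.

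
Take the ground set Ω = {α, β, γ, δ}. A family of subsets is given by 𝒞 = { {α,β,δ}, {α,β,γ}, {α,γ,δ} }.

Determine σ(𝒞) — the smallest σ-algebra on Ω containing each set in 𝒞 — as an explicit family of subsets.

σ(𝒞) (16 sets): { ∅, {α}, {β}, {γ}, {δ}, {α,β}, {α,γ}, {α,δ}, {β,γ}, {β,δ}, {γ,δ}, {α,β,γ}, {α,β,δ}, {α,γ,δ}, {β,γ,δ}, Ω }

Working:
Take S₀ = 𝒞 ∪ {∅, Ω} = { ∅, {α,β,γ}, {α,β,δ}, {α,γ,δ}, Ω }.
Step 1: 3 new —
  {β}  = Ω∖{α,γ,δ}
  {γ}  = Ω∖{α,β,δ}
  {δ}  = Ω∖{α,β,γ}
  |family| = 8
Step 2: +3 →
  {β,γ}  = {γ} ∪ {β}
  {β,δ}  = {δ} ∪ {β}
  {γ,δ}  = {δ} ∪ {γ}
  |family| = 11
Step 3: +4 →
  {α,β}  = Ω∖{γ,δ}
  {α,γ}  = Ω∖{β,δ}
  {α,δ}  = Ω∖{β,γ}
  {β,γ,δ}  = {γ} ∪ {β,δ}
  |family| = 15
Step 4: +1 →
  {α}  = Ω∖{β,γ,δ}
  |family| = 16
Step 5 adds nothing — fixpoint reached.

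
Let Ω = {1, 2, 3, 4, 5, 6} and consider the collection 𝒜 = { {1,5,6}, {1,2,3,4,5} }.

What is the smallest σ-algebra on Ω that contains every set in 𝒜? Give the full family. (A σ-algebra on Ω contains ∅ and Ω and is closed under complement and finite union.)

Begin from { {}, {1,5,6}, {1,2,3,4,5}, Ω } (that is, 𝒜 plus ∅ and Ω).
Pass 1. New:
  {6}  = {1,2,3,4,5}ᶜ
  {2,3,4}  = {1,5,6}ᶜ
Pass 2 adds 1:
  {2,3,4,6}  = {2,3,4} ∪ {6}
Pass 3 adds 1:
  {1,5}  = {2,3,4,6}ᶜ
Pass 4: stable.

σ(𝒜) = { {}, {6}, {1,5}, {1,5,6}, {2,3,4}, {2,3,4,6}, {1,2,3,4,5}, Ω }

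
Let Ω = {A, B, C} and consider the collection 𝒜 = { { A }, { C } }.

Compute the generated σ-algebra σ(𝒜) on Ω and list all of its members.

Take S₀ = 𝒜 ∪ {∅, Ω} = { {  }, { A }, { C }, Ω }.
Step 1: +3 →
  { A, B }  = ᶜ of { C }
  { A, C }  = { C } ∪ { A }
  { B, C }  = ᶜ of { A }
  (now 7)
Step 2. New:
  { B }  = ᶜ of { A, C }
  (now 8)
After Step 3 the family is unchanged; done.

|σ(𝒜)| = 8.  σ(𝒜) = { {  }, { A }, { B }, { C }, { A, B }, { A, C }, { B, C }, Ω }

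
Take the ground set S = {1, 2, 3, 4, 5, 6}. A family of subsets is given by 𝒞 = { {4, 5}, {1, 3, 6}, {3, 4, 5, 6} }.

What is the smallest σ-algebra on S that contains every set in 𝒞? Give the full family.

σ(𝒞) = { {}, {1}, {2}, {1, 2}, {3, 6}, {4, 5}, {1, 3, 6}, {1, 4, 5}, {2, 3, 6}, {2, 4, 5}, {1, 2, 3, 6}, {1, 2, 4, 5}, {3, 4, 5, 6}, {1, 3, 4, 5, 6}, {2, 3, 4, 5, 6}, S }

Trace:
Initial family (5 sets): { {}, {4, 5}, {1, 3, 6}, {3, 4, 5, 6}, S }.
Iteration 1 (4 new):
  {1, 2}  = ᶜ of {3, 4, 5, 6}
  {2, 4, 5}  = ᶜ of {1, 3, 6}
  {1, 2, 3, 6}  = ᶜ of {4, 5}
  {1, 3, 4, 5, 6}  = {4, 5} ∪ {1, 3, 6}
  |family| = 9
Iteration 2: 3 new —
  {2}  = ᶜ of {1, 3, 4, 5, 6}
  {1, 2, 4, 5}  = {1, 2} ∪ {4, 5}
  {2, 3, 4, 5, 6}  = {3, 4, 5, 6} ∪ {2, 4, 5}
  |family| = 12
Iteration 3: +2 →
  {1}  = ᶜ of {2, 3, 4, 5, 6}
  {3, 6}  = ᶜ of {1, 2, 4, 5}
  |family| = 14
Iteration 4: +2 →
  {1, 4, 5}  = {4, 5} ∪ {1}
  {2, 3, 6}  = {3, 6} ∪ {2}
  |family| = 16
Iteration 5: stable.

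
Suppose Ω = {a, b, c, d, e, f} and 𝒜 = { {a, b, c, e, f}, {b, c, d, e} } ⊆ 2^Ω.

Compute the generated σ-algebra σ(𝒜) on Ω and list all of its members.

Seed the family with 𝒜 together with ∅ and Ω: { {}, {b, c, d, e}, {a, b, c, e, f}, Ω }.
Round 1 (2 new):
  {d}  = {a, b, c, e, f}ᶜ
  {a, f}  = {b, c, d, e}ᶜ
Round 2 adds 1:
  {a, d, f}  = {a, f} ∪ {d}
Round 3 (1 new):
  {b, c, e}  = {a, d, f}ᶜ
Round 4: already closed under ᶜ and ∪.

Hence σ(𝒜) has 8 members: { {}, {d}, {a, f}, {a, d, f}, {b, c, e}, {b, c, d, e}, {a, b, c, e, f}, Ω }.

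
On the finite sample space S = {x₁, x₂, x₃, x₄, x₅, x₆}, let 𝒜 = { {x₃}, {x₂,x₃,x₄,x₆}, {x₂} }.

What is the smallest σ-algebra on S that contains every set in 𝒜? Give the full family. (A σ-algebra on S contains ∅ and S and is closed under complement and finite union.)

Begin from { {}, {x₂}, {x₃}, {x₂,x₃,x₄,x₆}, S } (that is, 𝒜 plus ∅ and S).
Step 1: 4 new —
  {x₁,x₅}  = complement {x₂,x₃,x₄,x₆}
  {x₂,x₃}  = {x₃} ∪ {x₂}
  {x₁,x₂,x₄,x₅,x₆}  = complement {x₃}
  {x₁,x₃,x₄,x₅,x₆}  = complement {x₂}
  — 9 sets.
Step 2: +4 →
  {x₁,x₂,x₅}  = {x₂} ∪ {x₁,x₅}
  {x₁,x₃,x₅}  = {x₃} ∪ {x₁,x₅}
  {x₁,x₂,x₃,x₅}  = {x₂,x₃} ∪ {x₁,x₅}
  {x₁,x₄,x₅,x₆}  = complement {x₂,x₃}
  — 13 sets.
Step 3 (3 new):
  {x₄,x₆}  = complement {x₁,x₂,x₃,x₅}
  {x₂,x₄,x₆}  = complement {x₁,x₃,x₅}
  {x₃,x₄,x₆}  = complement {x₁,x₂,x₅}
  — 16 sets.
Step 4: closed — nothing new.

|σ(𝒜)| = 16.  σ(𝒜) = { {}, {x₂}, {x₃}, {x₁,x₅}, {x₂,x₃}, {x₄,x₆}, {x₁,x₂,x₅}, {x₁,x₃,x₅}, {x₂,x₄,x₆}, {x₃,x₄,x₆}, {x₁,x₂,x₃,x₅}, {x₁,x₄,x₅,x₆}, {x₂,x₃,x₄,x₆}, {x₁,x₂,x₄,x₅,x₆}, {x₁,x₃,x₄,x₅,x₆}, S }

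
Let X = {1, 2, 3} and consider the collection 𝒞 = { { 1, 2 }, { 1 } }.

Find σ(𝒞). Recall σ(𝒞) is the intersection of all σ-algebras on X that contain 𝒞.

Seed the family with 𝒞 together with ∅ and X: { {}, { 1 }, { 1, 2 }, X }.
Step 1: 2 new —
  { 3 }  = { 1, 2 }ᶜ
  { 2, 3 }  = { 1 }ᶜ
Step 2 (1 new):
  { 1, 3 }  = { 3 } ∪ { 1 }
Step 3: +1 →
  { 2 }  = { 1, 3 }ᶜ
Step 4: closed — nothing new.

Therefore σ(𝒞) = { {}, { 1 }, { 2 }, { 3 }, { 1, 2 }, { 1, 3 }, { 2, 3 }, X } (|σ(𝒞)| = 8).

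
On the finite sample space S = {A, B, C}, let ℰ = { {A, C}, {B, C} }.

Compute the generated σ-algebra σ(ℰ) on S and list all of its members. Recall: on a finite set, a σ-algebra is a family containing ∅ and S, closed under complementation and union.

Begin from { {}, {A, C}, {B, C}, S } (that is, ℰ plus ∅ and S).
Iteration 1 (2 new):
  {A}  = {B, C}ᶜ
  {B}  = {A, C}ᶜ
  |family| = 6
Iteration 2 (1 new):
  {A, B}  = {B} ∪ {A}
  |family| = 7
Iteration 3: +1 →
  {C}  = {A, B}ᶜ
  |family| = 8
Iteration 4: closed — nothing new.

σ(ℰ) = { {}, {A}, {B}, {C}, {A, B}, {A, C}, {B, C}, S }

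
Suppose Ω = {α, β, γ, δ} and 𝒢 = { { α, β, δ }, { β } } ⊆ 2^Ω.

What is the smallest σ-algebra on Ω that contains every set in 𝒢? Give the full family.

Start: 𝒢 ∪ {∅, Ω} = { {}, { β }, { α, β, δ }, Ω }.
Iteration 1 (2 new):
  { γ }  = Ω∖{ α, β, δ }
  { α, γ, δ }  = Ω∖{ β }
  [6 total]
Iteration 2: 1 new —
  { β, γ }  = { γ } ∪ { β }
  [7 total]
Iteration 3 (1 new):
  { α, δ }  = Ω∖{ β, γ }
  [8 total]
Iteration 4: stable.

|σ(𝒢)| = 8.  σ(𝒢) = { {}, { β }, { γ }, { α, δ }, { β, γ }, { α, β, δ }, { α, γ, δ }, Ω }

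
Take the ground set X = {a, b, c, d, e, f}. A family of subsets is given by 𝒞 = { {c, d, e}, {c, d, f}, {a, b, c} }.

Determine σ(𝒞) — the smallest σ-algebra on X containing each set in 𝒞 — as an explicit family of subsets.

Start: 𝒞 ∪ {∅, X} = { {}, {a, b, c}, {c, d, e}, {c, d, f}, X }.
Iteration 1 adds 6:
  {a, b, e}  = {c, d, f}ᶜ
  {a, b, f}  = {c, d, e}ᶜ
  {d, e, f}  = {a, b, c}ᶜ
  {c, d, e, f}  = {c, d, e} ∪ {c, d, f}
  {a, b, c, d, e}  = {c, d, e} ∪ {a, b, c}
  {a, b, c, d, f}  = {a, b, c} ∪ {c, d, f}
  — 11 sets.
Iteration 2 adds 7:
  {e}  = {a, b, c, d, f}ᶜ
  {f}  = {a, b, c, d, e}ᶜ
  {a, b}  = {c, d, e, f}ᶜ
  {a, b, c, e}  = {a, b, c} ∪ {a, b, e}
  {a, b, c, f}  = {a, b, c} ∪ {a, b, f}
  {a, b, e, f}  = {a, b, e} ∪ {a, b, f}
  {a, b, d, e, f}  = {a, b, e} ∪ {d, e, f}
  — 18 sets.
Iteration 3 (6 new):
  {c}  = {a, b, d, e, f}ᶜ
  {c, d}  = {a, b, e, f}ᶜ
  {d, e}  = {a, b, c, f}ᶜ
  {d, f}  = {a, b, c, e}ᶜ
  {e, f}  = {e} ∪ {f}
  {a, b, c, e, f}  = {a, b, e} ∪ {a, b, c, f}
  — 24 sets.
Iteration 4: 7 new —
  {d}  = {a, b, c, e, f}ᶜ
  {c, e}  = {e} ∪ {c}
  {c, f}  = {f} ∪ {c}
  {c, e, f}  = {e, f} ∪ {c}
  {a, b, c, d}  = {e, f}ᶜ
  {a, b, d, e}  = {a, b} ∪ {d, e}
  {a, b, d, f}  = {a, b} ∪ {d, f}
  — 31 sets.
Iteration 5 (1 new):
  {a, b, d}  = {c, e, f}ᶜ
  — 32 sets.
Iteration 6: already closed under ᶜ and ∪.

|σ(𝒞)| = 32.  σ(𝒞) = { {}, {c}, {d}, {e}, {f}, {a, b}, {c, d}, {c, e}, {c, f}, {d, e}, {d, f}, {e, f}, {a, b, c}, {a, b, d}, {a, b, e}, {a, b, f}, {c, d, e}, {c, d, f}, {c, e, f}, {d, e, f}, {a, b, c, d}, {a, b, c, e}, {a, b, c, f}, {a, b, d, e}, {a, b, d, f}, {a, b, e, f}, {c, d, e, f}, {a, b, c, d, e}, {a, b, c, d, f}, {a, b, c, e, f}, {a, b, d, e, f}, X }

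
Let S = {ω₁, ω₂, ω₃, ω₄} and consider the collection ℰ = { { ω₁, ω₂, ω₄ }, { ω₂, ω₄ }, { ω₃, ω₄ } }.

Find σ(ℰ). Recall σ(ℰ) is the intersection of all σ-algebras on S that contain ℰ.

Seed the family with ℰ together with ∅ and S: { {}, { ω₂, ω₄ }, { ω₃, ω₄ }, { ω₁, ω₂, ω₄ }, S }.
Iteration 1: +4 →
  { ω₃ }  = ᶜ of { ω₁, ω₂, ω₄ }
  { ω₁, ω₂ }  = ᶜ of { ω₃, ω₄ }
  { ω₁, ω₃ }  = ᶜ of { ω₂, ω₄ }
  { ω₂, ω₃, ω₄ }  = { ω₃, ω₄ } ∪ { ω₂, ω₄ }
  |family| = 9
Iteration 2 adds 3:
  { ω₁ }  = ᶜ of { ω₂, ω₃, ω₄ }
  { ω₁, ω₂, ω₃ }  = { ω₁, ω₂ } ∪ { ω₃ }
  { ω₁, ω₃, ω₄ }  = { ω₃, ω₄ } ∪ { ω₁, ω₃ }
  |family| = 12
Iteration 3: +2 →
  { ω₂ }  = ᶜ of { ω₁, ω₃, ω₄ }
  { ω₄ }  = ᶜ of { ω₁, ω₂, ω₃ }
  |family| = 14
Iteration 4: +2 →
  { ω₁, ω₄ }  = { ω₄ } ∪ { ω₁ }
  { ω₂, ω₃ }  = { ω₃ } ∪ { ω₂ }
  |family| = 16
Iteration 5: closed — nothing new.

Therefore σ(ℰ) = { {}, { ω₁ }, { ω₂ }, { ω₃ }, { ω₄ }, { ω₁, ω₂ }, { ω₁, ω₃ }, { ω₁, ω₄ }, { ω₂, ω₃ }, { ω₂, ω₄ }, { ω₃, ω₄ }, { ω₁, ω₂, ω₃ }, { ω₁, ω₂, ω₄ }, { ω₁, ω₃, ω₄ }, { ω₂, ω₃, ω₄ }, S } (|σ(ℰ)| = 16).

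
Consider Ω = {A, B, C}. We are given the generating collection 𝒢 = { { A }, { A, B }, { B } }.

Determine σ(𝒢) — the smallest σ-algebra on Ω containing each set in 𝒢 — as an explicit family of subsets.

Seed the family with 𝒢 together with ∅ and Ω: { ∅, { A }, { B }, { A, B }, Ω }.
Round 1 (3 new):
  { C }  = complement { A, B }
  { A, C }  = complement { B }
  { B, C }  = complement { A }
Round 2 adds nothing — fixpoint reached.

Hence σ(𝒢) has 8 members: { ∅, { A }, { B }, { C }, { A, B }, { A, C }, { B, C }, Ω }.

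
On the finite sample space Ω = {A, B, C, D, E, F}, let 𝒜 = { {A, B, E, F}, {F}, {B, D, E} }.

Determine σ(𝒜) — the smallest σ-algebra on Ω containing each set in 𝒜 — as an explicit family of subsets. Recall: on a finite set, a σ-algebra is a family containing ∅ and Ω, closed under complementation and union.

Initial family (5 sets): { ∅, {F}, {B, D, E}, {A, B, E, F}, Ω }.
Round 1: +5 →
  {C, D}  = Ω∖{A, B, E, F}
  {A, C, F}  = Ω∖{B, D, E}
  {B, D, E, F}  = {B, D, E} ∪ {F}
  {A, B, C, D, E}  = Ω∖{F}
  {A, B, D, E, F}  = {A, B, E, F} ∪ {B, D, E}
  — 10 sets.
Round 2 adds 7:
  {C}  = Ω∖{A, B, D, E, F}
  {A, C}  = Ω∖{B, D, E, F}
  {C, D, F}  = {C, D} ∪ {F}
  {A, C, D, F}  = {C, D} ∪ {A, C, F}
  {B, C, D, E}  = {C, D} ∪ {B, D, E}
  {A, B, C, E, F}  = {A, C, F} ∪ {A, B, E, F}
  {B, C, D, E, F}  = {C, D} ∪ {B, D, E, F}
  — 17 sets.
Round 3: +7 →
  {A}  = Ω∖{B, C, D, E, F}
  {D}  = Ω∖{A, B, C, E, F}
  {A, F}  = Ω∖{B, C, D, E}
  {B, E}  = Ω∖{A, C, D, F}
  {C, F}  = {C} ∪ {F}
  {A, B, E}  = Ω∖{C, D, F}
  {A, C, D}  = {C, D} ∪ {A, C}
  — 24 sets.
Round 4: +8 →
  {A, D}  = {A} ∪ {D}
  {D, F}  = {F} ∪ {D}
  {A, D, F}  = {A, F} ∪ {D}
  {B, C, E}  = {B, E} ∪ {C}
  {B, E, F}  = Ω∖{A, C, D}
  {A, B, C, E}  = {B, E} ∪ {A, C}
  {A, B, D, E}  = Ω∖{C, F}
  {B, C, E, F}  = {B, E} ∪ {C, F}
  — 32 sets.
Round 5: no new sets; the family is a σ-algebra.

Hence σ(𝒜) has 32 members: { ∅, {A}, {C}, {D}, {F}, {A, C}, {A, D}, {A, F}, {B, E}, {C, D}, {C, F}, {D, F}, {A, B, E}, {A, C, D}, {A, C, F}, {A, D, F}, {B, C, E}, {B, D, E}, {B, E, F}, {C, D, F}, {A, B, C, E}, {A, B, D, E}, {A, B, E, F}, {A, C, D, F}, {B, C, D, E}, {B, C, E, F}, {B, D, E, F}, {A, B, C, D, E}, {A, B, C, E, F}, {A, B, D, E, F}, {B, C, D, E, F}, Ω }.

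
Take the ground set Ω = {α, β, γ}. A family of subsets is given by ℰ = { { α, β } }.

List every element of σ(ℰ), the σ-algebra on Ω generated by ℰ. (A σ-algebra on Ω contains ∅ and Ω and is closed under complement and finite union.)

|σ(ℰ)| = 4.  σ(ℰ) = { {  }, { γ }, { α, β }, Ω }

Check:
Take S₀ = ℰ ∪ {∅, Ω} = { {  }, { α, β }, Ω }.
Step 1 adds 1:
  { γ }  = { α, β }ᶜ
  [4 total]
Step 2 adds nothing — fixpoint reached.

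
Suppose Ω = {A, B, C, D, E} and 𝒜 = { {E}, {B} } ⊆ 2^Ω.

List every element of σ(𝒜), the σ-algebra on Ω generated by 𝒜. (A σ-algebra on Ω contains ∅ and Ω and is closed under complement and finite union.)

Take S₀ = 𝒜 ∪ {∅, Ω} = { ∅, {B}, {E}, Ω }.
Step 1 adds 3:
  {B,E}  = {B} ∪ {E}
  {A,B,C,D}  = Ω∖{E}
  {A,C,D,E}  = Ω∖{B}
  [7 total]
Step 2: 1 new —
  {A,C,D}  = Ω∖{B,E}
  [8 total]
Step 3: no new sets; the family is a σ-algebra.

Hence σ(𝒜) has 8 members: { ∅, {B}, {E}, {B,E}, {A,C,D}, {A,B,C,D}, {A,C,D,E}, Ω }.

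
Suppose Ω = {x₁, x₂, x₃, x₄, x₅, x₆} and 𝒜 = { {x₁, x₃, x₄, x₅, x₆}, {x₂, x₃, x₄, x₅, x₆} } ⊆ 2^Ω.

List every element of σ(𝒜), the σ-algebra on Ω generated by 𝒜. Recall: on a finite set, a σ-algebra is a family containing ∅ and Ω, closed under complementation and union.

σ(𝒜) (8 sets): { {}, {x₁}, {x₂}, {x₁, x₂}, {x₃, x₄, x₅, x₆}, {x₁, x₃, x₄, x₅, x₆}, {x₂, x₃, x₄, x₅, x₆}, Ω }

Derivation:
Begin from { {}, {x₁, x₃, x₄, x₅, x₆}, {x₂, x₃, x₄, x₅, x₆}, Ω } (that is, 𝒜 plus ∅ and Ω).
Iteration 1. New:
  {x₁}  = complement {x₂, x₃, x₄, x₅, x₆}
  {x₂}  = complement {x₁, x₃, x₄, x₅, x₆}
  |family| = 6
Iteration 2 (1 new):
  {x₁, x₂}  = {x₂} ∪ {x₁}
  |family| = 7
Iteration 3: 1 new —
  {x₃, x₄, x₅, x₆}  = complement {x₁, x₂}
  |family| = 8
Iteration 4: closed — nothing new.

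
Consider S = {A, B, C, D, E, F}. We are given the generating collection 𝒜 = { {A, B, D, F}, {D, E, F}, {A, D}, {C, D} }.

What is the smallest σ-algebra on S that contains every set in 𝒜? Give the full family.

σ(𝒜) = { {}, {A}, {B}, {C}, {D}, {E}, {F}, {A, B}, {A, C}, {A, D}, {A, E}, {A, F}, {B, C}, {B, D}, {B, E}, {B, F}, {C, D}, {C, E}, {C, F}, {D, E}, {D, F}, {E, F}, {A, B, C}, {A, B, D}, {A, B, E}, {A, B, F}, {A, C, D}, {A, C, E}, {A, C, F}, {A, D, E}, {A, D, F}, {A, E, F}, {B, C, D}, {B, C, E}, {B, C, F}, {B, D, E}, {B, D, F}, {B, E, F}, {C, D, E}, {C, D, F}, {C, E, F}, {D, E, F}, {A, B, C, D}, {A, B, C, E}, {A, B, C, F}, {A, B, D, E}, {A, B, D, F}, {A, B, E, F}, {A, C, D, E}, {A, C, D, F}, {A, C, E, F}, {A, D, E, F}, {B, C, D, E}, {B, C, D, F}, {B, C, E, F}, {B, D, E, F}, {C, D, E, F}, {A, B, C, D, E}, {A, B, C, D, F}, {A, B, C, E, F}, {A, B, D, E, F}, {A, C, D, E, F}, {B, C, D, E, F}, S }

Working:
Take S₀ = 𝒜 ∪ {∅, S} = { {}, {A, D}, {C, D}, {D, E, F}, {A, B, D, F}, S }.
Iteration 1 adds 9:
  {C, E}  = {A, B, D, F}ᶜ
  {A, B, C}  = {D, E, F}ᶜ
  {A, C, D}  = {C, D} ∪ {A, D}
  {A, B, E, F}  = {C, D}ᶜ
  {A, D, E, F}  = {A, D} ∪ {D, E, F}
  {B, C, E, F}  = {A, D}ᶜ
  {C, D, E, F}  = {C, D} ∪ {D, E, F}
  {A, B, C, D, F}  = {C, D} ∪ {A, B, D, F}
  {A, B, D, E, F}  = {A, B, D, F} ∪ {D, E, F}
Iteration 2: +12 →
  {C}  = {A, B, D, E, F}ᶜ
  {E}  = {A, B, C, D, F}ᶜ
  {A, B}  = {C, D, E, F}ᶜ
  {B, C}  = {A, D, E, F}ᶜ
  {B, E, F}  = {A, C, D}ᶜ
  {C, D, E}  = {C, D} ∪ {C, E}
  {A, B, C, D}  = {C, D} ∪ {A, B, C}
  {A, B, C, E}  = {A, B, C} ∪ {C, E}
  {A, C, D, E}  = {A, C, D} ∪ {C, E}
  {A, B, C, E, F}  = {A, B, C} ∪ {B, C, E, F}
  {A, C, D, E, F}  = {C, D} ∪ {A, D, E, F}
  {B, C, D, E, F}  = {C, D} ∪ {B, C, E, F}
Iteration 3: 15 new —
  {A}  = {B, C, D, E, F}ᶜ
  {B}  = {A, C, D, E, F}ᶜ
  {D}  = {A, B, C, E, F}ᶜ
  {B, F}  = {A, C, D, E}ᶜ
  {D, F}  = {A, B, C, E}ᶜ
  {E, F}  = {A, B, C, D}ᶜ
  {A, B, D}  = {A, D} ∪ {A, B}
  {A, B, E}  = {A, B} ∪ {E}
  {A, B, F}  = {C, D, E}ᶜ
  {A, D, E}  = {A, D} ∪ {E}
  {B, C, D}  = {C, D} ∪ {B, C}
  {B, C, E}  = {C, E} ∪ {B, C}
  {B, C, D, E}  = {C, D, E} ∪ {B, C}
  {B, D, E, F}  = {D, E, F} ∪ {B, E, F}
  {A, B, C, D, E}  = {C, D, E} ∪ {A, B, C}
Iteration 4. New:
  {F}  = {A, B, C, D, E}ᶜ
  {A, C}  = {B, D, E, F}ᶜ
  {A, E}  = {A} ∪ {E}
  {A, F}  = {B, C, D, E}ᶜ
  {B, D}  = {B} ∪ {D}
  {B, E}  = {B} ∪ {E}
  {D, E}  = {D} ∪ {E}
  {A, C, E}  = {C, E} ∪ {A}
  {A, D, F}  = {B, C, E}ᶜ
  {A, E, F}  = {B, C, D}ᶜ
  {B, C, F}  = {A, D, E}ᶜ
  {B, D, F}  = {B} ∪ {D, F}
  {C, D, F}  = {A, B, E}ᶜ
  {C, E, F}  = {A, B, D}ᶜ
  {A, B, C, F}  = {A, B, C} ∪ {B, F}
  {A, B, D, E}  = {B} ∪ {A, D, E}
  {A, C, D, F}  = {A, C, D} ∪ {D, F}
  {B, C, D, F}  = {C, D} ∪ {B, F}
Iteration 5: 4 new —
  {C, F}  = {A, B, D, E}ᶜ
  {A, C, F}  = {A, F} ∪ {A, C}
  {B, D, E}  = {B, E} ∪ {D, E}
  {A, C, E, F}  = {B, D}ᶜ
Iteration 6: no new sets; the family is a σ-algebra.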